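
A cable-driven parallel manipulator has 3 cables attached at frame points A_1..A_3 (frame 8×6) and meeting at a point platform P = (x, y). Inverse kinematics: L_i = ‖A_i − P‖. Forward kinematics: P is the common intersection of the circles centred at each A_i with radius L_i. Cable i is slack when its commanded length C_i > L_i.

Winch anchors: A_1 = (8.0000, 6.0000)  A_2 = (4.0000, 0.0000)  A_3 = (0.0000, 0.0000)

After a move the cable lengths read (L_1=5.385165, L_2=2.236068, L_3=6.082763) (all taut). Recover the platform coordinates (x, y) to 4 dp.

expand ‖A_i−P‖²=L_i² and subtract eq 1 (q_i ≔ ‖A_i‖²−L_i²)
q_1 = 64.0000+36.0000−29.0000 = 71.0000
eq1−eq2 → [8.0000  12.0000]·P = 60.0000
eq1−eq3 → [16.0000  12.0000]·P = 108.0000
2×2 solve → P = (6.0000, 1.0000)

(6.0000, 1.0000)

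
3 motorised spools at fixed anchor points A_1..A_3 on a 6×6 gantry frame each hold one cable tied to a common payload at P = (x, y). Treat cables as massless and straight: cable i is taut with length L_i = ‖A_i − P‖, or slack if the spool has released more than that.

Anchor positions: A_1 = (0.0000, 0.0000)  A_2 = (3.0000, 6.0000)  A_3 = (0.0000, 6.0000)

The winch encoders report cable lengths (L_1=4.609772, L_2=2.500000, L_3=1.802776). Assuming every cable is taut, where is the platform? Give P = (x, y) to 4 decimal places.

(1.0000, 4.5000)

expand ‖A_i−P‖²=L_i² and subtract eq 1 (q_i ≔ ‖A_i‖²−L_i²)
q_1 = 0.0000+0.0000−21.2500 = -21.2500
eq1−eq2 → [-6.0000  -12.0000]·P = -60.0000
eq1−eq3 → [0.0000  -12.0000]·P = -54.0000
2×2 solve → P = (1.0000, 4.5000)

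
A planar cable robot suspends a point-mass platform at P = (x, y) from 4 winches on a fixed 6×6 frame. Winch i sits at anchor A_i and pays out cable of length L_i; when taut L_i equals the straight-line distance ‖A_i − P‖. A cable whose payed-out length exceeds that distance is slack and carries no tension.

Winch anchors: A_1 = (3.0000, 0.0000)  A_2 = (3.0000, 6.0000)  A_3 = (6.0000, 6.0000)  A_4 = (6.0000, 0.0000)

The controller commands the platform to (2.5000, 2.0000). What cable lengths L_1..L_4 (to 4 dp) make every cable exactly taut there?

(2.0616, 4.0311, 5.3151, 4.0311)

L_1 = √((3.0000−2.5000)² + (0.0000−2.0000)²) = 2.0616
L_2 = √((3.0000−2.5000)² + (6.0000−2.0000)²) = 4.0311
L_3 = √((6.0000−2.5000)² + (6.0000−2.0000)²) = 5.3151
L_4 = √((6.0000−2.5000)² + (0.0000−2.0000)²) = 4.0311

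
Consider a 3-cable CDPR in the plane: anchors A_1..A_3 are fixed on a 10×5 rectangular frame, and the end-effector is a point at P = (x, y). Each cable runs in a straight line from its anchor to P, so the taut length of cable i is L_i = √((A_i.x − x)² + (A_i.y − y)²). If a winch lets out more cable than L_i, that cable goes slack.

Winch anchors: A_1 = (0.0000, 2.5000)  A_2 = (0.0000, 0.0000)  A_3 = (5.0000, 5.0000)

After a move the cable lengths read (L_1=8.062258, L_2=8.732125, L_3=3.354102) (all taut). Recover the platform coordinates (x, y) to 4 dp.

circle eqns → linear via eq_j − eq_1; set c_j = A_j·A_j − L_j²
c_1 = 0.0000+6.2500−65.0000 = -58.7500
0.0000·x + 5.0000·y = c_1−c_2 = 17.5000
-10.0000·x − 5.0000·y = c_1−c_3 = -97.5000
solve first two rows → x=8.0000, y=3.5000

(8.0000, 3.5000)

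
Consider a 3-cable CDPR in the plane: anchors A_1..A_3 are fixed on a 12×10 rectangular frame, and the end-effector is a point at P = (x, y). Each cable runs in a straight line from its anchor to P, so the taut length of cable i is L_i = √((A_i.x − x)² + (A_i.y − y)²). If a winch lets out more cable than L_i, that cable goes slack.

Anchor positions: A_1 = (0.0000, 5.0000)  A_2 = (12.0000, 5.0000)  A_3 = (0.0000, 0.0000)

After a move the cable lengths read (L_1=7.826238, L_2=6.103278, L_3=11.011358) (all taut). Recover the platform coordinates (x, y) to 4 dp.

(7.0000, 8.5000)

each cable: (A_i−P)·(A_i−P) = L_i²; let k_i = ‖A_i‖²−L_i²
k_1 = 0.0000+25.0000−61.2500 = -36.2500
row 1: -24.0000x + 0.0000y = -168.0000  (k_2=131.7500)
row 2: 0.0000x + 10.0000y = 85.0000  (k_3=-121.2500)
Cramer on rows 1–2 → x = 7.0000, y = 8.5000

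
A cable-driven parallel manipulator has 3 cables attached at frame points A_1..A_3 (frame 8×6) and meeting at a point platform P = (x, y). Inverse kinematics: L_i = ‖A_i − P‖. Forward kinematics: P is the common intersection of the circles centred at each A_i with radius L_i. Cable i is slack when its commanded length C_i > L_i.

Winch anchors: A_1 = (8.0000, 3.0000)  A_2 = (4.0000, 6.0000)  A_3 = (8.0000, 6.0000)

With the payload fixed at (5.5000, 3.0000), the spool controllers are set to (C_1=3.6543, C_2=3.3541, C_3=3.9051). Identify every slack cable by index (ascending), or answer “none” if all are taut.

1

cable 1: √((2.5000)²+(0.0000)²)=2.5000, C_1=3.6543: slack
cable 2: √((-1.5000)²+(3.0000)²)=3.3541, C_2=3.3541: taut
cable 3: √((2.5000)²+(3.0000)²)=3.9051, C_3=3.9051: taut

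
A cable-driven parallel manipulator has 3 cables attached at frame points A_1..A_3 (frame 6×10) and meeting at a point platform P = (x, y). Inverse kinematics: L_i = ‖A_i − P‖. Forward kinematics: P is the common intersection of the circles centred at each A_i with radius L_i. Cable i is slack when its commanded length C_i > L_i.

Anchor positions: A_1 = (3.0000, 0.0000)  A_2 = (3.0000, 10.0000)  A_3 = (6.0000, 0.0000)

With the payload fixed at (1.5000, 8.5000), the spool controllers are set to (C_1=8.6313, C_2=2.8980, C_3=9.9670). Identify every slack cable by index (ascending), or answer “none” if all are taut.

2, 3

i=1: geometric 8.6313 vs commanded 8.6313 ⇒ taut
i=2: geometric 2.1213 vs commanded 2.8980 ⇒ slack
i=3: geometric 9.6177 vs commanded 9.9670 ⇒ slack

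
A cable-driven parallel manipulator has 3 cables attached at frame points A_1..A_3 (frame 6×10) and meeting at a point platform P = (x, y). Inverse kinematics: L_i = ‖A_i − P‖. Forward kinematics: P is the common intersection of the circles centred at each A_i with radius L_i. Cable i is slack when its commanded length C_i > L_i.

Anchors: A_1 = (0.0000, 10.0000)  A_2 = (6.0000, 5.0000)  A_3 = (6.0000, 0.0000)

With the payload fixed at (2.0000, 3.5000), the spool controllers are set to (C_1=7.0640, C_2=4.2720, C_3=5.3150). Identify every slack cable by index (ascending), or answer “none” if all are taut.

i=1: geometric 6.8007 vs commanded 7.0640 ⇒ slack
i=2: geometric 4.2720 vs commanded 4.2720 ⇒ taut
i=3: geometric 5.3151 vs commanded 5.3150 ⇒ taut

1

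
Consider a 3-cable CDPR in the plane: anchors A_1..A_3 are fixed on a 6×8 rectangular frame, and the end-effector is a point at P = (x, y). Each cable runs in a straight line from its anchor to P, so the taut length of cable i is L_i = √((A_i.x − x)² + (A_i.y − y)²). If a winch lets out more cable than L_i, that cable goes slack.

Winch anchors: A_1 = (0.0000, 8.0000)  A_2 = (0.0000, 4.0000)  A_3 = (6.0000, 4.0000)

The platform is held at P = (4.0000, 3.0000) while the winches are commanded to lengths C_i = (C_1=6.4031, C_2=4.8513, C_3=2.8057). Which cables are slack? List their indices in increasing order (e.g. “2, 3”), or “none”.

2, 3

i=1: geometric 6.4031 vs commanded 6.4031 ⇒ taut
i=2: geometric 4.1231 vs commanded 4.8513 ⇒ slack
i=3: geometric 2.2361 vs commanded 2.8057 ⇒ slack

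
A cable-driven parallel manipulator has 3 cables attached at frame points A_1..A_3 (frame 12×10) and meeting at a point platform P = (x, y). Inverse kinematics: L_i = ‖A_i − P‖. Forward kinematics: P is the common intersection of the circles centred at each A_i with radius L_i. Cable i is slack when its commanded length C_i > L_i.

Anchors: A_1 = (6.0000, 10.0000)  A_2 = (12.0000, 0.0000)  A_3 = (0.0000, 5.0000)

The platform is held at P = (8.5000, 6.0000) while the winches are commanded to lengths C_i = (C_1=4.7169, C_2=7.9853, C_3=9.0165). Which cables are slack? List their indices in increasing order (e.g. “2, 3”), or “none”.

2, 3

i=1: geometric 4.7170 vs commanded 4.7169 ⇒ taut
i=2: geometric 6.9462 vs commanded 7.9853 ⇒ slack
i=3: geometric 8.5586 vs commanded 9.0165 ⇒ slack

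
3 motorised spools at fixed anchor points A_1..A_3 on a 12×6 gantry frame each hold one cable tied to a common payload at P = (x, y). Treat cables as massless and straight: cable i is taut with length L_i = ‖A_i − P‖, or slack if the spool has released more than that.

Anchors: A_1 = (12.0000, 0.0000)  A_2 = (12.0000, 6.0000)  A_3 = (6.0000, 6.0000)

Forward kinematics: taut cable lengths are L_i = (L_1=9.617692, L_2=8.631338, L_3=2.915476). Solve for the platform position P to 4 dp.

(3.5000, 4.5000)

expand ‖A_i−P‖²=L_i² and subtract eq 1 (c_i ≔ ‖A_i‖²−L_i²)
c_1 = 144.0000+0.0000−92.5000 = 51.5000
eq1−eq2 → [0.0000  -12.0000]·P = -54.0000
eq1−eq3 → [12.0000  -12.0000]·P = -12.0000
2×2 solve → P = (3.5000, 4.5000)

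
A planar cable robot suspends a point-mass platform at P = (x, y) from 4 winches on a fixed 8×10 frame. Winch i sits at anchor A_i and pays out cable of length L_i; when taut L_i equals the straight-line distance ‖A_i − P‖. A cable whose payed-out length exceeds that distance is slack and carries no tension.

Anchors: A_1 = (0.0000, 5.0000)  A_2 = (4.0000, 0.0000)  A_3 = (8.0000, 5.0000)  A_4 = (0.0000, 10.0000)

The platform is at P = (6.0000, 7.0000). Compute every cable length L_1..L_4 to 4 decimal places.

(6.3246, 7.2801, 2.8284, 6.7082)

cable 1: Δx=-6.0000, Δy=-2.0000; L_1 = √(Δx²+Δy²) = 6.3246
cable 2: Δx=-2.0000, Δy=-7.0000; L_2 = √(Δx²+Δy²) = 7.2801
cable 3: Δx=2.0000, Δy=-2.0000; L_3 = √(Δx²+Δy²) = 2.8284
cable 4: Δx=-6.0000, Δy=3.0000; L_4 = √(Δx²+Δy²) = 6.7082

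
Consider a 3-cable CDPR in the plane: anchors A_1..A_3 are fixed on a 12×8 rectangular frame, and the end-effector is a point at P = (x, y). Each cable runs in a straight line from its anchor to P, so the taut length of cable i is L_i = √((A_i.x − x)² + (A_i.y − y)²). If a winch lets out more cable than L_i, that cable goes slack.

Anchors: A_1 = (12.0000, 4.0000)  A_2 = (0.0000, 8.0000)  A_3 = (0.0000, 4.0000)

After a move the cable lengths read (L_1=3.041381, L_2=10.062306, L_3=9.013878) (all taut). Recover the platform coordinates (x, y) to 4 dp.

each cable: (A_i−P)·(A_i−P) = L_i²; let k_i = ‖A_i‖²−L_i²
k_1 = 144.0000+16.0000−9.2500 = 150.7500
row 1: 24.0000x − 8.0000y = 188.0000  (k_2=-37.2500)
row 2: 24.0000x + 0.0000y = 216.0000  (k_3=-65.2500)
Cramer on rows 1–2 → x = 9.0000, y = 3.5000

(9.0000, 3.5000)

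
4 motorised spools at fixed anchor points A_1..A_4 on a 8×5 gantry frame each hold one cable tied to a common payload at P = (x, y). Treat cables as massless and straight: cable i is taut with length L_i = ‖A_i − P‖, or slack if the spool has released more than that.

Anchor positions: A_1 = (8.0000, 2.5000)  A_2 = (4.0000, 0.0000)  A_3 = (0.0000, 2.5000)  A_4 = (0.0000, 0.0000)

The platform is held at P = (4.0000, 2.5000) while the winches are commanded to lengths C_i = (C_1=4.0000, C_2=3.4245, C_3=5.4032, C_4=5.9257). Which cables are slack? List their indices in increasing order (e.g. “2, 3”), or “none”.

2, 3, 4

cable 1: L_1 = ‖A_1−P‖ = 4.0000;  C_1 = 4.0000 → taut
cable 2: L_2 = ‖A_2−P‖ = 2.5000;  C_2 = 3.4245 → slack
cable 3: L_3 = ‖A_3−P‖ = 4.0000;  C_3 = 5.4032 → slack
cable 4: L_4 = ‖A_4−P‖ = 4.7170;  C_4 = 5.9257 → slack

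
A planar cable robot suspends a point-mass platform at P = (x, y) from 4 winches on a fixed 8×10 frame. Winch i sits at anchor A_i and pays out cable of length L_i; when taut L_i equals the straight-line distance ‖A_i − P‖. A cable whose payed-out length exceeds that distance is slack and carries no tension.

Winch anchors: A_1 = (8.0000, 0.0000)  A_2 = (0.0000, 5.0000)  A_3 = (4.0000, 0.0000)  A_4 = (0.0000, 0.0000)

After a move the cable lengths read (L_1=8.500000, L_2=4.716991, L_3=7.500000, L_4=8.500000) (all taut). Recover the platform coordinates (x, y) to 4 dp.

each cable: (A_i−P)·(A_i−P) = L_i²; let k_i = ‖A_i‖²−L_i²
k_1 = 64.0000+0.0000−72.2500 = -8.2500
row 1: 16.0000x − 10.0000y = -11.0000  (k_2=2.7500)
row 2: 8.0000x + 0.0000y = 32.0000  (k_3=-40.2500)
row 3: 16.0000x + 0.0000y = 64.0000  (k_4=-72.2500)
Cramer on rows 1–2 → x = 4.0000, y = 7.5000
check cable 4: ‖A_4−P‖² = 72.2500 ≈ L_4² = 72.2500 ✓

(4.0000, 7.5000)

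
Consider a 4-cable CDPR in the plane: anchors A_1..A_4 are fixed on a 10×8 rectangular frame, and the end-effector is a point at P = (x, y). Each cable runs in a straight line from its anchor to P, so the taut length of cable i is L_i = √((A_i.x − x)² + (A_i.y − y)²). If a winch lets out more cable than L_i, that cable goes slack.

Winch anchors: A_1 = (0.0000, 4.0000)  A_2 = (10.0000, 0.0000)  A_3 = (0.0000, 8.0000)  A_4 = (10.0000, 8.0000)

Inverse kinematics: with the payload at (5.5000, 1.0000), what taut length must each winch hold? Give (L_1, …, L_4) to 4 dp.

cable 1: Δx=-5.5000, Δy=3.0000; L_1 = √(Δx²+Δy²) = 6.2650
cable 2: Δx=4.5000, Δy=-1.0000; L_2 = √(Δx²+Δy²) = 4.6098
cable 3: Δx=-5.5000, Δy=7.0000; L_3 = √(Δx²+Δy²) = 8.9022
cable 4: Δx=4.5000, Δy=7.0000; L_4 = √(Δx²+Δy²) = 8.3217

(6.2650, 4.6098, 8.9022, 8.3217)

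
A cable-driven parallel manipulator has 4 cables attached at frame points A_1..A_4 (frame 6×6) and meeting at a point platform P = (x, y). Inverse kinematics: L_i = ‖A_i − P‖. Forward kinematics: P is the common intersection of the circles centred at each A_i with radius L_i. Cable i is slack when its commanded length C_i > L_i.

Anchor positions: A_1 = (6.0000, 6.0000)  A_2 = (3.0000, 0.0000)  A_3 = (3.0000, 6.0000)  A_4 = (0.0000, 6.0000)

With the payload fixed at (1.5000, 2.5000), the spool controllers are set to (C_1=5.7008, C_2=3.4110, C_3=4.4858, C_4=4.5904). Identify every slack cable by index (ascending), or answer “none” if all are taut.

2, 3, 4

cable 1: L_1 = ‖A_1−P‖ = 5.7009;  C_1 = 5.7008 → taut
cable 2: L_2 = ‖A_2−P‖ = 2.9155;  C_2 = 3.4110 → slack
cable 3: L_3 = ‖A_3−P‖ = 3.8079;  C_3 = 4.4858 → slack
cable 4: L_4 = ‖A_4−P‖ = 3.8079;  C_4 = 4.5904 → slack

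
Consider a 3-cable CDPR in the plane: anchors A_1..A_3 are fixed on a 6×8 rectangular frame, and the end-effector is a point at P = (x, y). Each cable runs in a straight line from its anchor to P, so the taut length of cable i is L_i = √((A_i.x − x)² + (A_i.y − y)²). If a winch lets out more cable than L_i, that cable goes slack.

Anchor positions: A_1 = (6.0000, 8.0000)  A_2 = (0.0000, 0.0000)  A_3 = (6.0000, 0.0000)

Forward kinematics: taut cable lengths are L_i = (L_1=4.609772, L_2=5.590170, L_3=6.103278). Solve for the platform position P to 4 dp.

(2.5000, 5.0000)

circle eqns → linear via eq_j − eq_1; set c_j = A_j·A_j − L_j²
c_1 = 36.0000+64.0000−21.2500 = 78.7500
12.0000·x + 16.0000·y = c_1−c_2 = 110.0000
0.0000·x + 16.0000·y = c_1−c_3 = 80.0000
solve first two rows → x=2.5000, y=5.0000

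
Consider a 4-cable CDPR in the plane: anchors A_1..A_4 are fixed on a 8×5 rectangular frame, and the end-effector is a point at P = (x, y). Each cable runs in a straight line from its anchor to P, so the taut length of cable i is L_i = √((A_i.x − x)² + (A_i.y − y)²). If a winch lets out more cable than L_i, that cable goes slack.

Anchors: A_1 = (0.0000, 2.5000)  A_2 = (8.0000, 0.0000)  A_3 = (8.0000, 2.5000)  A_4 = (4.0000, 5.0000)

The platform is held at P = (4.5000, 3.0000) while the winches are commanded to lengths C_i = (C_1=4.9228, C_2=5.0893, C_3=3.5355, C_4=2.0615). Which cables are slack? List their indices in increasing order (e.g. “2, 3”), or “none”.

1, 2

cable 1: √((-4.5000)²+(-0.5000)²)=4.5277, C_1=4.9228: slack
cable 2: √((3.5000)²+(-3.0000)²)=4.6098, C_2=5.0893: slack
cable 3: √((3.5000)²+(-0.5000)²)=3.5355, C_3=3.5355: taut
cable 4: √((-0.5000)²+(2.0000)²)=2.0616, C_4=2.0615: taut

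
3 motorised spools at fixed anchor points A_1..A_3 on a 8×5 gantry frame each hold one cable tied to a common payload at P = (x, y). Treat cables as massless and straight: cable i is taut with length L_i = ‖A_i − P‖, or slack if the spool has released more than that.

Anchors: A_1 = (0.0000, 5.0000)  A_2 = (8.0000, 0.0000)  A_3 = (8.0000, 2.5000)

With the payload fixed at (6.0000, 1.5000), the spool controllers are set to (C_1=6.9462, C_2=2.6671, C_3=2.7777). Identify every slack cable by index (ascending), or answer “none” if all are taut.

2, 3

i=1: geometric 6.9462 vs commanded 6.9462 ⇒ taut
i=2: geometric 2.5000 vs commanded 2.6671 ⇒ slack
i=3: geometric 2.2361 vs commanded 2.7777 ⇒ slack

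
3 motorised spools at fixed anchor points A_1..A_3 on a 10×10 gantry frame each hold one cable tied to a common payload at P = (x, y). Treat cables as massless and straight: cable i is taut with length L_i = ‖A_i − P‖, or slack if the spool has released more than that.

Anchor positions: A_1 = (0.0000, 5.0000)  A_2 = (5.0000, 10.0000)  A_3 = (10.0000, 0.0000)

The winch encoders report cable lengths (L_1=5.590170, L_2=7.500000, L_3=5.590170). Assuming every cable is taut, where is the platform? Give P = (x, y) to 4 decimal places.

(5.0000, 2.5000)

each cable: (A_i−P)·(A_i−P) = L_i²; let k_i = ‖A_i‖²−L_i²
k_1 = 0.0000+25.0000−31.2500 = -6.2500
row 1: -10.0000x − 10.0000y = -75.0000  (k_2=68.7500)
row 2: -20.0000x + 10.0000y = -75.0000  (k_3=68.7500)
Cramer on rows 1–2 → x = 5.0000, y = 2.5000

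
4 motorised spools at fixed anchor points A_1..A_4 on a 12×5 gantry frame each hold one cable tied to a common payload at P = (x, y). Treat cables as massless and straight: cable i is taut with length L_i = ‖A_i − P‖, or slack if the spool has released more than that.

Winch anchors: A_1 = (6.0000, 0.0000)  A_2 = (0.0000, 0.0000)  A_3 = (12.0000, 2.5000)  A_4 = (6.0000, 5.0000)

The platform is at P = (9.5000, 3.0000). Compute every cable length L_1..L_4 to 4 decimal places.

cable 1: Δx=-3.5000, Δy=-3.0000; L_1 = √(Δx²+Δy²) = 4.6098
cable 2: Δx=-9.5000, Δy=-3.0000; L_2 = √(Δx²+Δy²) = 9.9624
cable 3: Δx=2.5000, Δy=-0.5000; L_3 = √(Δx²+Δy²) = 2.5495
cable 4: Δx=-3.5000, Δy=2.0000; L_4 = √(Δx²+Δy²) = 4.0311

(4.6098, 9.9624, 2.5495, 4.0311)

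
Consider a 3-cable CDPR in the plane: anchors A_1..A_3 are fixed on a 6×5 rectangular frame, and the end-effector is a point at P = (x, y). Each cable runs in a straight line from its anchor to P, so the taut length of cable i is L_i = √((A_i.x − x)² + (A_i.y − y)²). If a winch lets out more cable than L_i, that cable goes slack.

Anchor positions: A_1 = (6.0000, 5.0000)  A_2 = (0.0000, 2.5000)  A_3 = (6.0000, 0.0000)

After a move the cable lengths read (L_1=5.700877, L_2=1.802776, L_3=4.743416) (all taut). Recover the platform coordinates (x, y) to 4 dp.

expand ‖A_i−P‖²=L_i² and subtract eq 1 (c_i ≔ ‖A_i‖²−L_i²)
c_1 = 36.0000+25.0000−32.5000 = 28.5000
eq1−eq2 → [12.0000  5.0000]·P = 25.5000
eq1−eq3 → [0.0000  10.0000]·P = 15.0000
2×2 solve → P = (1.5000, 1.5000)

(1.5000, 1.5000)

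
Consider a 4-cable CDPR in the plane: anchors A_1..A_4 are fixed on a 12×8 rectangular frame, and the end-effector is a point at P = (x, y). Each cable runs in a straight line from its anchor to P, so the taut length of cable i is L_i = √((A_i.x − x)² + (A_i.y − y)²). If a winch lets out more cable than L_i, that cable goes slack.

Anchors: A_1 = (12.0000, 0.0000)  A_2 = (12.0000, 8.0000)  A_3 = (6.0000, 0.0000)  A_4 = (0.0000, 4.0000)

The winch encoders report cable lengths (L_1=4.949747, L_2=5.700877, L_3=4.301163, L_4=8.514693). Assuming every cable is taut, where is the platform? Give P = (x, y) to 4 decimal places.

expand ‖A_i−P‖²=L_i² and subtract eq 1 (q_i ≔ ‖A_i‖²−L_i²)
q_1 = 144.0000+0.0000−24.5000 = 119.5000
eq1−eq2 → [0.0000  -16.0000]·P = -56.0000
eq1−eq3 → [12.0000  0.0000]·P = 102.0000
eq1−eq4 → [24.0000  -8.0000]·P = 176.0000
2×2 solve → P = (8.5000, 3.5000)
check cable 4: ‖A_4−P‖² = 72.5000 ≈ L_4² = 72.5000 ✓

(8.5000, 3.5000)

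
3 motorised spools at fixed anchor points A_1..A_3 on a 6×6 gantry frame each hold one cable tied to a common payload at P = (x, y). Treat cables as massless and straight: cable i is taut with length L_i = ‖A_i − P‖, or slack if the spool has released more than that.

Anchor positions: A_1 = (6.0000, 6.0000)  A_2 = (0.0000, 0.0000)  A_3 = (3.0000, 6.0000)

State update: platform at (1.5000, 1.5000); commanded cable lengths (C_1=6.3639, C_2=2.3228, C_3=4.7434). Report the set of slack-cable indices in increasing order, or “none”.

i=1: geometric 6.3640 vs commanded 6.3639 ⇒ taut
i=2: geometric 2.1213 vs commanded 2.3228 ⇒ slack
i=3: geometric 4.7434 vs commanded 4.7434 ⇒ taut

2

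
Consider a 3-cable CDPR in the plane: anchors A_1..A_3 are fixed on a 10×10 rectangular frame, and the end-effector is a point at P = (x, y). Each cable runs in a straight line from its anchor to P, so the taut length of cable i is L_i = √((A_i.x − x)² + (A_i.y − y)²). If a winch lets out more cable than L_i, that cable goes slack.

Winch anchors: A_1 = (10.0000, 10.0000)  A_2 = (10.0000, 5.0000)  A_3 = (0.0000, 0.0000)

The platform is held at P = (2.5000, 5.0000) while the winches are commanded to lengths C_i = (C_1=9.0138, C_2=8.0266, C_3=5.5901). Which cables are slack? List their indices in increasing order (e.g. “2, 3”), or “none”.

2

cable 1: √((7.5000)²+(5.0000)²)=9.0139, C_1=9.0138: taut
cable 2: √((7.5000)²+(0.0000)²)=7.5000, C_2=8.0266: slack
cable 3: √((-2.5000)²+(-5.0000)²)=5.5902, C_3=5.5901: taut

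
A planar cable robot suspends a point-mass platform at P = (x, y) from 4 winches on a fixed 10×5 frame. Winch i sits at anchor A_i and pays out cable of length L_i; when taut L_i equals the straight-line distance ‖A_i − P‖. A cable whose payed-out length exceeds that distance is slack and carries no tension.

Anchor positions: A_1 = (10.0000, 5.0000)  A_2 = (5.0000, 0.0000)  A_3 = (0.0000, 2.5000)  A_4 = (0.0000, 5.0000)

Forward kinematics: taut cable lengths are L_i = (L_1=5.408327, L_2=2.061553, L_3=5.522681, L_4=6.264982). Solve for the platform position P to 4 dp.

(5.5000, 2.0000)

expand ‖A_i−P‖²=L_i² and subtract eq 1 (q_i ≔ ‖A_i‖²−L_i²)
q_1 = 100.0000+25.0000−29.2500 = 95.7500
eq1−eq2 → [10.0000  10.0000]·P = 75.0000
eq1−eq3 → [20.0000  5.0000]·P = 120.0000
eq1−eq4 → [20.0000  0.0000]·P = 110.0000
2×2 solve → P = (5.5000, 2.0000)
check cable 4: ‖A_4−P‖² = 39.2500 ≈ L_4² = 39.2500 ✓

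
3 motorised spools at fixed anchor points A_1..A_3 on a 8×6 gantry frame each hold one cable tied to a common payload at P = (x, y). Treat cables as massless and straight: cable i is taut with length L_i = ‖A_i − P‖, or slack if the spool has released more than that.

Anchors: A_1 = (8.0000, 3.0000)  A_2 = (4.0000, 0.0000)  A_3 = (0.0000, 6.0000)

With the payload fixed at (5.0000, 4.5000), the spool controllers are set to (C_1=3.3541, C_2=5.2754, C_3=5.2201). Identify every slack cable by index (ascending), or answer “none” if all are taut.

2

cable 1: √((3.0000)²+(-1.5000)²)=3.3541, C_1=3.3541: taut
cable 2: √((-1.0000)²+(-4.5000)²)=4.6098, C_2=5.2754: slack
cable 3: √((-5.0000)²+(1.5000)²)=5.2202, C_3=5.2201: taut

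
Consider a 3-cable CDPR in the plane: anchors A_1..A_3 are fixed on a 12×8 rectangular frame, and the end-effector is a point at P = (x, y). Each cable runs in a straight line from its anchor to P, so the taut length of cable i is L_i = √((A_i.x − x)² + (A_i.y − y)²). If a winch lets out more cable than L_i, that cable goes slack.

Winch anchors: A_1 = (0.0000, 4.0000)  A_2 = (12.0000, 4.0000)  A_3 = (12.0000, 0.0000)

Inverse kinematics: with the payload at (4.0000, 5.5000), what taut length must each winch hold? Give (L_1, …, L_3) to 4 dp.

(4.2720, 8.1394, 9.7082)

L_1 = √((0.0000−4.0000)² + (4.0000−5.5000)²) = 4.2720
L_2 = √((12.0000−4.0000)² + (4.0000−5.5000)²) = 8.1394
L_3 = √((12.0000−4.0000)² + (0.0000−5.5000)²) = 9.7082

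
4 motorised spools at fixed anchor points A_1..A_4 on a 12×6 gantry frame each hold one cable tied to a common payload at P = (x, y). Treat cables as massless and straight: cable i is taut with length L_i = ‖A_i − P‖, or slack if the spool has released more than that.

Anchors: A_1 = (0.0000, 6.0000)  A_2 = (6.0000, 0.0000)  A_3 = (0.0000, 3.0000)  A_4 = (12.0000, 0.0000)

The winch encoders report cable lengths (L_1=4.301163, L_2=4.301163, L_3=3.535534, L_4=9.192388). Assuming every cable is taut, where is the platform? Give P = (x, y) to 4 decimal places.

(3.5000, 3.5000)

each cable: (A_i−P)·(A_i−P) = L_i²; let k_i = ‖A_i‖²−L_i²
k_1 = 0.0000+36.0000−18.5000 = 17.5000
row 1: -12.0000x + 12.0000y = 0.0000  (k_2=17.5000)
row 2: 0.0000x + 6.0000y = 21.0000  (k_3=-3.5000)
row 3: -24.0000x + 12.0000y = -42.0000  (k_4=59.5000)
Cramer on rows 1–2 → x = 3.5000, y = 3.5000
check cable 4: ‖A_4−P‖² = 84.5000 ≈ L_4² = 84.5000 ✓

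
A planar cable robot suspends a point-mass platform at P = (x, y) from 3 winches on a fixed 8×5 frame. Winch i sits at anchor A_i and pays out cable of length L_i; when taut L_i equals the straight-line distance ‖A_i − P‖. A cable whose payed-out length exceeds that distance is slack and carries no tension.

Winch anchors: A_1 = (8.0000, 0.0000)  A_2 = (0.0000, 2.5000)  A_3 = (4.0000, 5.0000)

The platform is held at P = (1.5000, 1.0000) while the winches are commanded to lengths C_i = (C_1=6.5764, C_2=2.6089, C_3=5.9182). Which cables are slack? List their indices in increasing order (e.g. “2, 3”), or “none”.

2, 3

cable 1: √((6.5000)²+(-1.0000)²)=6.5765, C_1=6.5764: taut
cable 2: √((-1.5000)²+(1.5000)²)=2.1213, C_2=2.6089: slack
cable 3: √((2.5000)²+(4.0000)²)=4.7170, C_3=5.9182: slack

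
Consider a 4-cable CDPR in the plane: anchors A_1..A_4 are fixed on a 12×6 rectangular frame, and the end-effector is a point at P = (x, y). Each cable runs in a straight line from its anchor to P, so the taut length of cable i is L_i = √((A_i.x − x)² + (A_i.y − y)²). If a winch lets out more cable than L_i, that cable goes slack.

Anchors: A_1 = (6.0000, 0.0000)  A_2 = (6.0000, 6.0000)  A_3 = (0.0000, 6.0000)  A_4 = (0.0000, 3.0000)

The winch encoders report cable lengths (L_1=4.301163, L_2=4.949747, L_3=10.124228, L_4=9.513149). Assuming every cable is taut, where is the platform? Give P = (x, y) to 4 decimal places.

each cable: (A_i−P)·(A_i−P) = L_i²; let c_i = ‖A_i‖²−L_i²
c_1 = 36.0000+0.0000−18.5000 = 17.5000
row 1: 0.0000x − 12.0000y = -30.0000  (c_2=47.5000)
row 2: 12.0000x − 12.0000y = 84.0000  (c_3=-66.5000)
row 3: 12.0000x − 6.0000y = 99.0000  (c_4=-81.5000)
Cramer on rows 1–2 → x = 9.5000, y = 2.5000
check cable 4: ‖A_4−P‖² = 90.5000 ≈ L_4² = 90.5000 ✓

(9.5000, 2.5000)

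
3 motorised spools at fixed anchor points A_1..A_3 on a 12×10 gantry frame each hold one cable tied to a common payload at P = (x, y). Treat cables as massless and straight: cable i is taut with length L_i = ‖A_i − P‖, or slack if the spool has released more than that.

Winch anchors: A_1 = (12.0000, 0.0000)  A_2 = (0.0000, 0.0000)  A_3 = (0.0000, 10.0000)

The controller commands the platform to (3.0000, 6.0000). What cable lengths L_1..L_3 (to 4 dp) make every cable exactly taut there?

(10.8167, 6.7082, 5.0000)

L_1: Δ = A_1−P = (9.0000, -6.0000) → ‖Δ‖ = √117.0000 = 10.8167
L_2: Δ = A_2−P = (-3.0000, -6.0000) → ‖Δ‖ = √45.0000 = 6.7082
L_3: Δ = A_3−P = (-3.0000, 4.0000) → ‖Δ‖ = √25.0000 = 5.0000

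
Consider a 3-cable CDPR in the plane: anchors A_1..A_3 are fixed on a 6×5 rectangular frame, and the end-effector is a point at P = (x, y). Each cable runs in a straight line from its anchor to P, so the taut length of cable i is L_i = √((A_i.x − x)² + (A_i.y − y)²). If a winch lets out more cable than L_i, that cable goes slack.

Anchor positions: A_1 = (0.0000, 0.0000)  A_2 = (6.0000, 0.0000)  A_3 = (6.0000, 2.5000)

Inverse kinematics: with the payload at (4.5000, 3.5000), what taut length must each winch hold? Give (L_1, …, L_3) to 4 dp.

cable 1: Δx=-4.5000, Δy=-3.5000; L_1 = √(Δx²+Δy²) = 5.7009
cable 2: Δx=1.5000, Δy=-3.5000; L_2 = √(Δx²+Δy²) = 3.8079
cable 3: Δx=1.5000, Δy=-1.0000; L_3 = √(Δx²+Δy²) = 1.8028

(5.7009, 3.8079, 1.8028)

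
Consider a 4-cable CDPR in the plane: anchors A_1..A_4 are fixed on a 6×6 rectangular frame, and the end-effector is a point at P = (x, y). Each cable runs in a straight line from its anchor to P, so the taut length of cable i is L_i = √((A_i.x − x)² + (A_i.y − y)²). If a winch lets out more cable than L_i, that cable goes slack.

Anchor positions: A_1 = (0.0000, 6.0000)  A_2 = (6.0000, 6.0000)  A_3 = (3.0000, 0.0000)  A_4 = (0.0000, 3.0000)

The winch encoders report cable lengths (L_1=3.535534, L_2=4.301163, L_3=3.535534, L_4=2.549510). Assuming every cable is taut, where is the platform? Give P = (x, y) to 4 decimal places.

expand ‖A_i−P‖²=L_i² and subtract eq 1 (q_i ≔ ‖A_i‖²−L_i²)
q_1 = 0.0000+36.0000−12.5000 = 23.5000
eq1−eq2 → [-12.0000  0.0000]·P = -30.0000
eq1−eq3 → [-6.0000  12.0000]·P = 27.0000
eq1−eq4 → [0.0000  6.0000]·P = 21.0000
2×2 solve → P = (2.5000, 3.5000)
check cable 4: ‖A_4−P‖² = 6.5000 ≈ L_4² = 6.5000 ✓

(2.5000, 3.5000)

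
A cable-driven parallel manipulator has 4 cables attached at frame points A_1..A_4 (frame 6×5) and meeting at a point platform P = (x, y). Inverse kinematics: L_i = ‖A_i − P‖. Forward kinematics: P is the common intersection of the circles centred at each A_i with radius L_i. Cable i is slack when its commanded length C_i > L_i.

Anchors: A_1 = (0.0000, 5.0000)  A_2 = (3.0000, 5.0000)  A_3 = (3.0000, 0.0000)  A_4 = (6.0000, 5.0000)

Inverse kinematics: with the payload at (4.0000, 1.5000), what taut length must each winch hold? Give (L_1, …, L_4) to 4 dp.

cable 1: Δx=-4.0000, Δy=3.5000; L_1 = √(Δx²+Δy²) = 5.3151
cable 2: Δx=-1.0000, Δy=3.5000; L_2 = √(Δx²+Δy²) = 3.6401
cable 3: Δx=-1.0000, Δy=-1.5000; L_3 = √(Δx²+Δy²) = 1.8028
cable 4: Δx=2.0000, Δy=3.5000; L_4 = √(Δx²+Δy²) = 4.0311

(5.3151, 3.6401, 1.8028, 4.0311)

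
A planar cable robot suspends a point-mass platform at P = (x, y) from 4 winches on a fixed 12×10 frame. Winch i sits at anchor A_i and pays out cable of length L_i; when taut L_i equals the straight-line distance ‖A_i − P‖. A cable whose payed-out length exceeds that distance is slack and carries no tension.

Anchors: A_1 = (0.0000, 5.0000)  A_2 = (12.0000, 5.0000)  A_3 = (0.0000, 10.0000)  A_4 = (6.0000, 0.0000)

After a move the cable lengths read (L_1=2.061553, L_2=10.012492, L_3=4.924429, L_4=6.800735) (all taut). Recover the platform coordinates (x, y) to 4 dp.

(2.0000, 5.5000)

expand ‖A_i−P‖²=L_i² and subtract eq 1 (k_i ≔ ‖A_i‖²−L_i²)
k_1 = 0.0000+25.0000−4.2500 = 20.7500
eq1−eq2 → [-24.0000  0.0000]·P = -48.0000
eq1−eq3 → [0.0000  -10.0000]·P = -55.0000
eq1−eq4 → [-12.0000  10.0000]·P = 31.0000
2×2 solve → P = (2.0000, 5.5000)
check cable 4: ‖A_4−P‖² = 46.2500 ≈ L_4² = 46.2500 ✓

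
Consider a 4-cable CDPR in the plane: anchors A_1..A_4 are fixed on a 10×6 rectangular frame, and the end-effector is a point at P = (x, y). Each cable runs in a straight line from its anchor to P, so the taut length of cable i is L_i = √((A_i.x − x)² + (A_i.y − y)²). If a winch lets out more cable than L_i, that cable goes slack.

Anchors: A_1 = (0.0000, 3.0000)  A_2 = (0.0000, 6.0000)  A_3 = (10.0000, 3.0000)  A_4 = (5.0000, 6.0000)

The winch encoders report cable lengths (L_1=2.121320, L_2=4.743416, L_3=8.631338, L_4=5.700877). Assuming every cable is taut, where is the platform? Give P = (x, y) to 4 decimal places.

expand ‖A_i−P‖²=L_i² and subtract eq 1 (k_i ≔ ‖A_i‖²−L_i²)
k_1 = 0.0000+9.0000−4.5000 = 4.5000
eq1−eq2 → [0.0000  -6.0000]·P = -9.0000
eq1−eq3 → [-20.0000  0.0000]·P = -30.0000
eq1−eq4 → [-10.0000  -6.0000]·P = -24.0000
2×2 solve → P = (1.5000, 1.5000)
check cable 4: ‖A_4−P‖² = 32.5000 ≈ L_4² = 32.5000 ✓

(1.5000, 1.5000)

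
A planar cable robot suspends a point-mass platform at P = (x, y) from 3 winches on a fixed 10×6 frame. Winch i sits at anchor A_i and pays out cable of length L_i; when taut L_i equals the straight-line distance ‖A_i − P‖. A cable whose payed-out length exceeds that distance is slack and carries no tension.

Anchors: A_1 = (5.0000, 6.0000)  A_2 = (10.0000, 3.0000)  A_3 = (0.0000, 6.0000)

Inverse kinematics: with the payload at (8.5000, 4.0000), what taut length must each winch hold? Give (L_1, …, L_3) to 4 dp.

cable 1: Δx=-3.5000, Δy=2.0000; L_1 = √(Δx²+Δy²) = 4.0311
cable 2: Δx=1.5000, Δy=-1.0000; L_2 = √(Δx²+Δy²) = 1.8028
cable 3: Δx=-8.5000, Δy=2.0000; L_3 = √(Δx²+Δy²) = 8.7321

(4.0311, 1.8028, 8.7321)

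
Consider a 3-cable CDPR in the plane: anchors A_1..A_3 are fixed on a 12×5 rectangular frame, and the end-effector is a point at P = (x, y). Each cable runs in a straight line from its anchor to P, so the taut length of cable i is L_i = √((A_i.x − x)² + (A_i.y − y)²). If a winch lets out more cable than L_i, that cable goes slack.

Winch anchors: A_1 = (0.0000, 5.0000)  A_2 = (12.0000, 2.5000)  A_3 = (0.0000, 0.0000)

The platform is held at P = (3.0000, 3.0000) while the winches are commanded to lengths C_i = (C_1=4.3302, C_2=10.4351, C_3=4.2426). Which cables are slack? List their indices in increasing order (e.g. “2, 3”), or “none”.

cable 1: √((-3.0000)²+(2.0000)²)=3.6056, C_1=4.3302: slack
cable 2: √((9.0000)²+(-0.5000)²)=9.0139, C_2=10.4351: slack
cable 3: √((-3.0000)²+(-3.0000)²)=4.2426, C_3=4.2426: taut

1, 2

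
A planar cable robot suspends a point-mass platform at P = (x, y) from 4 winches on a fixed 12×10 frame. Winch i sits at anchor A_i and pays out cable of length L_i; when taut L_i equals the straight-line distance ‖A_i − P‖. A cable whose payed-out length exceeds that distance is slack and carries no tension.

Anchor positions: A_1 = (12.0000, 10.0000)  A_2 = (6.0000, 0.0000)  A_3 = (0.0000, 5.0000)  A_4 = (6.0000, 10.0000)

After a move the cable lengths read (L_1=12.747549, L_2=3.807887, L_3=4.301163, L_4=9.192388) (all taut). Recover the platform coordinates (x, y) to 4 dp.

circle eqns → linear via eq_j − eq_1; set q_j = A_j·A_j − L_j²
q_1 = 144.0000+100.0000−162.5000 = 81.5000
12.0000·x + 20.0000·y = q_1−q_2 = 60.0000
24.0000·x + 10.0000·y = q_1−q_3 = 75.0000
12.0000·x + 0.0000·y = q_1−q_4 = 30.0000
solve first two rows → x=2.5000, y=1.5000
check cable 4: ‖A_4−P‖² = 84.5000 ≈ L_4² = 84.5000 ✓

(2.5000, 1.5000)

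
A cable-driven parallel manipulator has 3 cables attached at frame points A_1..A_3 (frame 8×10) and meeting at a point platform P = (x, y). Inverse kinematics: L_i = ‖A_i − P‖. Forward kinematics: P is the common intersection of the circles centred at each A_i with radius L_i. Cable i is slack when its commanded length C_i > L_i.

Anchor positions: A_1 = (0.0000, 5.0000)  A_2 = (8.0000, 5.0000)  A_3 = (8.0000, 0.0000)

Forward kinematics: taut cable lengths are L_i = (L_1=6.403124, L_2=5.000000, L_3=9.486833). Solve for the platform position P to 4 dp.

expand ‖A_i−P‖²=L_i² and subtract eq 1 (k_i ≔ ‖A_i‖²−L_i²)
k_1 = 0.0000+25.0000−41.0000 = -16.0000
eq1−eq2 → [-16.0000  0.0000]·P = -80.0000
eq1−eq3 → [-16.0000  10.0000]·P = 10.0000
2×2 solve → P = (5.0000, 9.0000)

(5.0000, 9.0000)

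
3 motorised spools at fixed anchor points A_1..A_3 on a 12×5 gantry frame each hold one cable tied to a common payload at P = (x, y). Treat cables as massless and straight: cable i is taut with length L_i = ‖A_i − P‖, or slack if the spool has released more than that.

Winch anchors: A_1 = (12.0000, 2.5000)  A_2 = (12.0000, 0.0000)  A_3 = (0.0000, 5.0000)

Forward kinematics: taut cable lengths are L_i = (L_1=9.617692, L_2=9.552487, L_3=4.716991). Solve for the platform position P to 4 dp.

(2.5000, 1.0000)

each cable: (A_i−P)·(A_i−P) = L_i²; let q_i = ‖A_i‖²−L_i²
q_1 = 144.0000+6.2500−92.5000 = 57.7500
row 1: 0.0000x + 5.0000y = 5.0000  (q_2=52.7500)
row 2: 24.0000x − 5.0000y = 55.0000  (q_3=2.7500)
Cramer on rows 1–2 → x = 2.5000, y = 1.0000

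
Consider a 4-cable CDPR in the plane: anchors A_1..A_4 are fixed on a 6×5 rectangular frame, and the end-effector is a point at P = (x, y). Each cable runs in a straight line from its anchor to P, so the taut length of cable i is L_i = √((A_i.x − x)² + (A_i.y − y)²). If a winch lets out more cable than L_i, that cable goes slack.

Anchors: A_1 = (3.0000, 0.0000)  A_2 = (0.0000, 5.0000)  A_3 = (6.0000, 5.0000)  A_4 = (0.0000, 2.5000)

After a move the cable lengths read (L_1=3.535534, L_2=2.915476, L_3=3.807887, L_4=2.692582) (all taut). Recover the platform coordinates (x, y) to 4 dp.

each cable: (A_i−P)·(A_i−P) = L_i²; let c_i = ‖A_i‖²−L_i²
c_1 = 9.0000+0.0000−12.5000 = -3.5000
row 1: 6.0000x − 10.0000y = -20.0000  (c_2=16.5000)
row 2: -6.0000x − 10.0000y = -50.0000  (c_3=46.5000)
row 3: 6.0000x − 5.0000y = -2.5000  (c_4=-1.0000)
Cramer on rows 1–2 → x = 2.5000, y = 3.5000
check cable 4: ‖A_4−P‖² = 7.2500 ≈ L_4² = 7.2500 ✓

(2.5000, 3.5000)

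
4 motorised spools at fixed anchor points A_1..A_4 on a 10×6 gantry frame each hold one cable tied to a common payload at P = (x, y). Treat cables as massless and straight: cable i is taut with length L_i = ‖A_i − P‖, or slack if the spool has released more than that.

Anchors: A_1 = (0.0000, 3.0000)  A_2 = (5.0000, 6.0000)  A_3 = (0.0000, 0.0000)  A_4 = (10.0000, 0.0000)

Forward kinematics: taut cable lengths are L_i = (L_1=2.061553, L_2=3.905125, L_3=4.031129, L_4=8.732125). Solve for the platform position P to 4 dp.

expand ‖A_i−P‖²=L_i² and subtract eq 1 (q_i ≔ ‖A_i‖²−L_i²)
q_1 = 0.0000+9.0000−4.2500 = 4.7500
eq1−eq2 → [-10.0000  -6.0000]·P = -41.0000
eq1−eq3 → [0.0000  6.0000]·P = 21.0000
eq1−eq4 → [-20.0000  6.0000]·P = -19.0000
2×2 solve → P = (2.0000, 3.5000)
check cable 4: ‖A_4−P‖² = 76.2500 ≈ L_4² = 76.2500 ✓

(2.0000, 3.5000)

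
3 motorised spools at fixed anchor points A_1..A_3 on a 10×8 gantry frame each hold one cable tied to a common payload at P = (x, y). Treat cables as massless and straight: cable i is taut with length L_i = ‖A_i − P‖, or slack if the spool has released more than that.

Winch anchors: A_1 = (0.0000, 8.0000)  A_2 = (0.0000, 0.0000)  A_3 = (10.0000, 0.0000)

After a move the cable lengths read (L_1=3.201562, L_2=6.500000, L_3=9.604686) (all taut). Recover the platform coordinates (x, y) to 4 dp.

circle eqns → linear via eq_j − eq_1; set k_j = A_j·A_j − L_j²
k_1 = 0.0000+64.0000−10.2500 = 53.7500
0.0000·x + 16.0000·y = k_1−k_2 = 96.0000
-20.0000·x + 16.0000·y = k_1−k_3 = 46.0000
solve first two rows → x=2.5000, y=6.0000

(2.5000, 6.0000)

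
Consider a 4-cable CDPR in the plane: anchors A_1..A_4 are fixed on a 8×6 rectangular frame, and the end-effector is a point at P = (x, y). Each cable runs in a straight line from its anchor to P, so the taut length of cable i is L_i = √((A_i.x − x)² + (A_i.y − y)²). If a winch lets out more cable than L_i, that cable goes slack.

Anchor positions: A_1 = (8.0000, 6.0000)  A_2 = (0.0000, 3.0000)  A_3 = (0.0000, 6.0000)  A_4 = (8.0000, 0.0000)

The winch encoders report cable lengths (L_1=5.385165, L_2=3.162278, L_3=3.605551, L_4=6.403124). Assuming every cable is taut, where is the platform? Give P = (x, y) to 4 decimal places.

circle eqns → linear via eq_j − eq_1; set c_j = A_j·A_j − L_j²
c_1 = 64.0000+36.0000−29.0000 = 71.0000
16.0000·x + 6.0000·y = c_1−c_2 = 72.0000
16.0000·x + 0.0000·y = c_1−c_3 = 48.0000
0.0000·x + 12.0000·y = c_1−c_4 = 48.0000
solve first two rows → x=3.0000, y=4.0000
check cable 4: ‖A_4−P‖² = 41.0000 ≈ L_4² = 41.0000 ✓

(3.0000, 4.0000)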